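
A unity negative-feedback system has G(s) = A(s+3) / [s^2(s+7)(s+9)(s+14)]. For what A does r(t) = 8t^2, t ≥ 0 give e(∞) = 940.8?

5

Two free integrators in G(s): this is a type 2 system.
K_a = lim_{s→0} s^2·G(s) = A·3 / (7·9·14) = (1/294)·A.
e_ss = 16/K_a = 940.8 ⇒ K_a = 5/294 ⇒ A = (5/294)/(1/294) = 5.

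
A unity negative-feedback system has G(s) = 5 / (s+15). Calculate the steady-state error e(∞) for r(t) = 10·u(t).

The open loop has no poles at the origin → type 0 system.
K_p = lim_{s→0} G(s) = 5 / (15) = 1/3.
e_ss = 10/(1 + K_p) = 10/(4/3) = 7.5.

7.5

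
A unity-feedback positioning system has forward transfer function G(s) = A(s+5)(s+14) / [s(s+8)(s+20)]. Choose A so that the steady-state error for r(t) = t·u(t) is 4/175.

100

System type = 1 (one pole at s=0).
K_v = lim_{s→0} s·G(s) = A·5·14 / (8·20) = 0.4375·A.
e_ss = 1/K_v = 4/175 ⇒ K_v = 43.75 ⇒ A = 43.75/0.4375 = 100.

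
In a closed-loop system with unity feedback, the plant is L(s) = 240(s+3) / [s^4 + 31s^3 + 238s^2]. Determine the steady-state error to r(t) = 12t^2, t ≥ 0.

The denominator has no term below 238s^2 — 2 poles at s=0, type 2.
K_a = lim_{s→0} s^2·L(s) = 240·3 / 238 = 360/119.
r(t) = 12t^2 gives R(s) = 24/s^3.
e_ss = 24/K_a = 24/(360/119) = 119/15.

119/15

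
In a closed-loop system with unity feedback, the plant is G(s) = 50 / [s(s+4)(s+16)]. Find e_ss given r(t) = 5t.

6.4

System type = 1 (one pole at s=0).
K_v = lim_{s→0} s·G(s) = 50 / (4·16) = 25/32.
e_ss = 5/K_v = 5/(25/32) = 6.4.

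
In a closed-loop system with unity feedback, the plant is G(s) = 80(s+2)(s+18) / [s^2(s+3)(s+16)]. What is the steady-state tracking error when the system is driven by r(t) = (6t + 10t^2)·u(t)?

1/3

System type = 2 (two poles at s=0). By superposition:
  • 6t: tracked with zero error.
  • 10t^2: e_ss = 20/K_a with K_a=60 → 1/3.
Total e_ss = 1/3.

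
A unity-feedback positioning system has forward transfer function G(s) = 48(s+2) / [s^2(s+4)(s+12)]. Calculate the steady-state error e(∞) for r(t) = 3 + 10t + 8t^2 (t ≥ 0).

The open loop has two poles at the origin → type 2 system. By superposition:
  • 3: tracked with zero error.
  • 10t: tracked with zero error.
  • 8t^2: e_ss = 16/K_a with K_a=2 → 8.
Total e_ss = 8.

8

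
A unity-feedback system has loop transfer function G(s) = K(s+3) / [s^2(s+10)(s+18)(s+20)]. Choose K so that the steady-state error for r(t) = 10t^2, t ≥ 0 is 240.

The open loop has two poles at the origin → type 2 system.
K_a = lim_{s→0} s^2·G(s) = K·3 / (10·18·20) = (1/1200)·K.
e_ss = 20/K_a = 240 ⇒ K_a = 1/12 ⇒ K = (1/12)/(1/1200) = 100.

100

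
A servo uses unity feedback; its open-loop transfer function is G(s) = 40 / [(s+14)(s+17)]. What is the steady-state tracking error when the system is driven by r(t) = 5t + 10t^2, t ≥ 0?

No free integrators in G(s): this is a type 0 system. Taking each input component in turn:
  • 5t: a type-0 system cannot track it, e_ss → ∞.
  • 10t^2: a type-0 system cannot track it, e_ss → ∞.
The unbounded component dominates.

infinity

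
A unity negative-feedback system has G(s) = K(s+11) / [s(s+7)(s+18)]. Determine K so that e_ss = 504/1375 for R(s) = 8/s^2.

G(s) has one factor of s in the denominator, so the system is type 1.
K_v = lim_{s→0} s·G(s) = K·11 / (7·18) = (11/126)·K.
e_ss = 8/K_v = 504/1375 ⇒ K_v = 1375/63 ⇒ K = (1375/63)/(11/126) = 250.

250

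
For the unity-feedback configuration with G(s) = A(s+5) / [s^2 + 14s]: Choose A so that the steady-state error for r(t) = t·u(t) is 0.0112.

The denominator has no term below 14s — 1 pole at s=0, type 1.
K_v = lim_{s→0} s·G(s) = A·5 / 14 = (5/14)·A.
e_ss = 1/K_v = 0.0112 ⇒ K_v = 625/7 ⇒ A = (625/7)/(5/14) = 250.

250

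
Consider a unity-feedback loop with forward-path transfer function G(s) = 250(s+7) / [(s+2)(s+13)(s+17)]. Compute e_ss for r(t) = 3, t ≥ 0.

The open loop has no poles at the origin → type 0 system.
K_p = lim_{s→0} G(s) = 250·7 / (2·13·17) = 875/221.
e_ss = 3/(1 + K_p) = 3/(1096/221) = 663/1096.

663/1096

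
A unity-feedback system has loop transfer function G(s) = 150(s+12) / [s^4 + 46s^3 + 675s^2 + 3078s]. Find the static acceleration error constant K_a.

0

The denominator has no term below 3078s — 1 pole at s=0, type 1.
K_a = lim_{s→0} s^2·G(s) = 0 (the extra factor of s kills the finite limit).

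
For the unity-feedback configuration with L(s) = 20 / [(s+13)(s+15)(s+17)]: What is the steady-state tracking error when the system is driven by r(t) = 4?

2652/667

No free integrators in L(s): this is a type 0 system.
K_p = lim_{s→0} L(s) = 20 / (13·15·17) = 4/663.
e_ss = 4/(1 + K_p) = 4/(667/663) = 2652/667.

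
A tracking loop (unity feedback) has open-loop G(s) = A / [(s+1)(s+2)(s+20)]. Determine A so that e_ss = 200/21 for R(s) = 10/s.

System type = 0 (no poles at s=0).
K_p = lim_{s→0} G(s) = A / (1·2·20) = 0.025·A.
e_ss = 10/(1 + K_p) = 200/21 ⇒ 1 + 0.025·A = 1.05 ⇒ A = 2.

2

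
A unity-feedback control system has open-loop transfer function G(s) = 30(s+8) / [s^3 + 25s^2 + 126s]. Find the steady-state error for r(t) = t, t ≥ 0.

0.525

Lowest-order denominator term is 126s, so the open loop has 1 pole at the origin → type 1 system.
K_v = lim_{s→0} s·G(s) = 30·8 / 126 = 40/21.
e_ss = 1/K_v = 1/(40/21) = 0.525.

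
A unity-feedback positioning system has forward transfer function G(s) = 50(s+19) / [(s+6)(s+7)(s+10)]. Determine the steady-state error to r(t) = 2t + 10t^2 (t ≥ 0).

infinity

The open loop has no poles at the origin → type 0 system. Treating each term separately:
  • 2t: a type-0 system cannot track it, e_ss → ∞.
  • 10t^2: a type-0 system cannot track it, e_ss → ∞.
The unbounded component dominates.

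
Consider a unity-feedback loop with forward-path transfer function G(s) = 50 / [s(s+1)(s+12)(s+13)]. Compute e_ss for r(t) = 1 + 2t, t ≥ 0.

6.24

One free integrator in G(s): this is a type 1 system. By superposition:
  • 1: tracked with zero error.
  • 2t: e_ss = 2/K_v with K_v=25/78 → 6.24.
Total e_ss = 6.24.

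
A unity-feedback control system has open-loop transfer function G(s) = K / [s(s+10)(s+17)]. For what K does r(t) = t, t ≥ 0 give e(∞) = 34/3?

G(s) has one factor of s in the denominator, so the system is type 1.
K_v = lim_{s→0} s·G(s) = K / (10·17) = (1/170)·K.
e_ss = 1/K_v = 34/3 ⇒ K_v = 3/34 ⇒ K = (3/34)/(1/170) = 15.

15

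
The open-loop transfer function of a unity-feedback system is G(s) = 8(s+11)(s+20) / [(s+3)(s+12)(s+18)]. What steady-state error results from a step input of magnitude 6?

System type = 0 (no poles at s=0).
K_p = lim_{s→0} G(s) = 8·11·20 / (3·12·18) = 220/81.
e_ss = 6/(1 + K_p) = 6/(301/81) = 486/301.

486/301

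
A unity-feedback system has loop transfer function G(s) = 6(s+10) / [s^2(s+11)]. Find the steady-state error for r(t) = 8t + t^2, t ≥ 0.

The open loop has two poles at the origin → type 2 system. Taking each input component in turn:
  • 8t: tracked with zero error.
  • t^2: e_ss = 2/K_a with K_a=60/11 → 11/30.
Total e_ss = 11/30.

11/30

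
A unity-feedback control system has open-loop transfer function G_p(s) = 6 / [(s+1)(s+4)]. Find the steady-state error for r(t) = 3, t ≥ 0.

1.2

No free integrators in G_p(s): this is a type 0 system.
K_p = lim_{s→0} G_p(s) = 6 / (1·4) = 1.5.
e_ss = 3/(1 + K_p) = 3/2.5 = 1.2.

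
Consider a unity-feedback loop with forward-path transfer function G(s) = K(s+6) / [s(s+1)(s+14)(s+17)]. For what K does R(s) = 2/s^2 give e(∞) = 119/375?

250

System type = 1 (one pole at s=0).
K_v = lim_{s→0} s·G(s) = K·6 / (1·14·17) = (3/119)·K.
e_ss = 2/K_v = 119/375 ⇒ K_v = 750/119 ⇒ K = (750/119)/(3/119) = 250.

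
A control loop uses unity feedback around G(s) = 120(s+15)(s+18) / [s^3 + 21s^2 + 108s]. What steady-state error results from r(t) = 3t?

0.01

The denominator has no term below 108s — 1 pole at s=0, type 1.
K_v = lim_{s→0} s·G(s) = 120·15·18 / 108 = 300.
e_ss = 3/K_v = 3/300 = 0.01.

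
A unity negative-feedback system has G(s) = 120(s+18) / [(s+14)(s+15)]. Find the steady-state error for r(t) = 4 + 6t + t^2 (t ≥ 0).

infinity

The open loop has no poles at the origin → type 0 system. Treating each term separately:
  • 4: e_ss = 4/(1+K_p) with K_p=72/7 → 28/79.
  • 6t: a type-0 system cannot track it, e_ss → ∞.
  • t^2: a type-0 system cannot track it, e_ss → ∞.
The unbounded component dominates.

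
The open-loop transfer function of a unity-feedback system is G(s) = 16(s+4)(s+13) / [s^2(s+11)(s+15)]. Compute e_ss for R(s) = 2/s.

G(s) has two factors of s in the denominator, so the system is type 2.
A type-2 system has K_p = ∞, so it tracks a step input with zero steady-state error.

0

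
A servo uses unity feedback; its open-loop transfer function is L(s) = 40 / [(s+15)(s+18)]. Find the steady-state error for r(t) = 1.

27/31

System type = 0 (no poles at s=0).
K_p = lim_{s→0} L(s) = 40 / (15·18) = 4/27.
e_ss = 1/(1 + K_p) = 1/(31/27) = 27/31.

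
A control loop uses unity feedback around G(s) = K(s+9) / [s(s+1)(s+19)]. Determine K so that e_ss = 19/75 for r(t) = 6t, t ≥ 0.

One free integrator in G(s): this is a type 1 system.
K_v = lim_{s→0} s·G(s) = K·9 / (1·19) = (9/19)·K.
e_ss = 6/K_v = 19/75 ⇒ K_v = 450/19 ⇒ K = (450/19)/(9/19) = 50.

50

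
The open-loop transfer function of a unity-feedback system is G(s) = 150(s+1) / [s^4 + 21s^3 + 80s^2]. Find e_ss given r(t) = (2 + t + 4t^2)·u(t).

Lowest-order denominator term is 80s^2, so the open loop has 2 poles at the origin → type 2 system. Taking each input component in turn:
  • 2: tracked with zero error.
  • t: tracked with zero error.
  • 4t^2: e_ss = 8/K_a with K_a=1.875 → 64/15.
Total e_ss = 64/15.

64/15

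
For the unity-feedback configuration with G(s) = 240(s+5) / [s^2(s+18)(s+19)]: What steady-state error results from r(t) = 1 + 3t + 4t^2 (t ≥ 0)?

2.28

System type = 2 (two poles at s=0). By superposition:
  • 1: tracked with zero error.
  • 3t: tracked with zero error.
  • 4t^2: e_ss = 8/K_a with K_a=200/57 → 2.28.
Total e_ss = 2.28.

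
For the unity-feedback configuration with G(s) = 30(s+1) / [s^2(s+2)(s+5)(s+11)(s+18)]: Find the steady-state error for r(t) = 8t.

Two free integrators in G(s): this is a type 2 system.
A type-2 system has K_v = ∞, so it tracks a ramp input with zero steady-state error.

0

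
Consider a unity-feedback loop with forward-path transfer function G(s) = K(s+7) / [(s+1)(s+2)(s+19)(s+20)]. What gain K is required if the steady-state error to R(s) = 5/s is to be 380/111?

The open loop has no poles at the origin → type 0 system.
K_p = lim_{s→0} G(s) = K·7 / (1·2·19·20) = (7/760)·K.
e_ss = 5/(1 + K_p) = 380/111 ⇒ 1 + (7/760)·K = 111/76 ⇒ K = 50.

50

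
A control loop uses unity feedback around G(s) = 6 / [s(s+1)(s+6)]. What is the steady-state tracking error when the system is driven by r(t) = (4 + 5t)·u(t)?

5

One free integrator in G(s): this is a type 1 system. Treating each term separately:
  • 4: tracked with zero error.
  • 5t: e_ss = 5/K_v with K_v=1 → 5.
Total e_ss = 5.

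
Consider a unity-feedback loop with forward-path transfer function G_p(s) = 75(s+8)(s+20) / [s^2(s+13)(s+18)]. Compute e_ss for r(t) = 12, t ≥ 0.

The open loop has two poles at the origin → type 2 system.
A type-2 system has K_p = ∞, so it tracks a step input with zero steady-state error.

0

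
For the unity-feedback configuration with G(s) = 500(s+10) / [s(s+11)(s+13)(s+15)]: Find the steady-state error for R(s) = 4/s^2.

1.716

G(s) has one factor of s in the denominator, so the system is type 1.
K_v = lim_{s→0} s·G(s) = 500·10 / (11·13·15) = 1000/429.
e_ss = 4/K_v = 4/(1000/429) = 1.716.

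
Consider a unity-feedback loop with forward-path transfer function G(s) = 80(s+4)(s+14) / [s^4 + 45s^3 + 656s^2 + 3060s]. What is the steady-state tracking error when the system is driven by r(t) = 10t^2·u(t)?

The denominator has no term below 3060s — 1 pole at s=0, type 1.
For a type-1 system K_a = 0, so e_ss to a parabolic input is unbounded.

infinity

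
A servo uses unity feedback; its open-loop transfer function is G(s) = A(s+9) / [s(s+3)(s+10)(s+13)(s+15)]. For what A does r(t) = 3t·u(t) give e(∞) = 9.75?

One free integrator in G(s): this is a type 1 system.
K_v = lim_{s→0} s·G(s) = A·9 / (3·10·13·15) = (1/650)·A.
e_ss = 3/K_v = 9.75 ⇒ K_v = 4/13 ⇒ A = (4/13)/(1/650) = 200.

200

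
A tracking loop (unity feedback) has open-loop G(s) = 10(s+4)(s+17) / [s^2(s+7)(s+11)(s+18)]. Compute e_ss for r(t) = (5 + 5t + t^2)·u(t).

System type = 2 (two poles at s=0). Taking each input component in turn:
  • 5: tracked with zero error.
  • 5t: tracked with zero error.
  • t^2: e_ss = 2/K_a with K_a=340/693 → 693/170.
Total e_ss = 693/170.

693/170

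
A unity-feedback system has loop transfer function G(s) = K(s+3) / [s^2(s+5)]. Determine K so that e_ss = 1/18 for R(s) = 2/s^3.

The open loop has two poles at the origin → type 2 system.
K_a = lim_{s→0} s^2·G(s) = K·3 / (5) = 0.6·K.
e_ss = 2/K_a = 1/18 ⇒ K_a = 36 ⇒ K = 36/0.6 = 60.

60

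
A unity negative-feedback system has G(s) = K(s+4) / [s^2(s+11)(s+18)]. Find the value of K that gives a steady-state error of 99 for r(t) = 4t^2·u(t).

The open loop has two poles at the origin → type 2 system.
K_a = lim_{s→0} s^2·G(s) = K·4 / (11·18) = (2/99)·K.
e_ss = 8/K_a = 99 ⇒ K_a = 8/99 ⇒ K = (8/99)/(2/99) = 4.

4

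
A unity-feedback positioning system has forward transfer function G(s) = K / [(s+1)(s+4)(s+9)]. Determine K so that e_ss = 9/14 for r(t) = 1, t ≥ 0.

No free integrators in G(s): this is a type 0 system.
K_p = lim_{s→0} G(s) = K / (1·4·9) = (1/36)·K.
e_ss = 1/(1 + K_p) = 9/14 ⇒ 1 + (1/36)·K = 14/9 ⇒ K = 20.

20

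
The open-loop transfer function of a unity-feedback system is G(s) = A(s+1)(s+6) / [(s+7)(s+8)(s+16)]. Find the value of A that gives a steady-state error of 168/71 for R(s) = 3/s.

40

System type = 0 (no poles at s=0).
K_p = lim_{s→0} G(s) = A·1·6 / (7·8·16) = (3/448)·A.
e_ss = 3/(1 + K_p) = 168/71 ⇒ 1 + (3/448)·A = 71/56 ⇒ A = 40.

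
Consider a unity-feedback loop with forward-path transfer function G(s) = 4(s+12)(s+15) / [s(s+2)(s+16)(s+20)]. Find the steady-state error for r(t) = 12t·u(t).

32/3

G(s) has one factor of s in the denominator, so the system is type 1.
K_v = lim_{s→0} s·G(s) = 4·12·15 / (2·16·20) = 1.125.
e_ss = 12/K_v = 12/1.125 = 32/3.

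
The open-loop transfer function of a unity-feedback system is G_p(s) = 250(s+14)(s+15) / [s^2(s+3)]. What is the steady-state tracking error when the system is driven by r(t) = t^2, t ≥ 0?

1/8750

Two free integrators in G_p(s): this is a type 2 system.
K_a = lim_{s→0} s^2·G_p(s) = 250·14·15 / (3) = 17500.
r(t) = t^2 gives R(s) = 2/s^3.
e_ss = 2/K_a = 2/17500 = 1/8750.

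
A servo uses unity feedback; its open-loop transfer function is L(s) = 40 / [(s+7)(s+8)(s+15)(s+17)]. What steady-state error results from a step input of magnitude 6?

1071/179

L(s) has no factors of s in the denominator, so the system is type 0.
K_p = lim_{s→0} L(s) = 40 / (7·8·15·17) = 1/357.
e_ss = 6/(1 + K_p) = 6/(358/357) = 1071/179.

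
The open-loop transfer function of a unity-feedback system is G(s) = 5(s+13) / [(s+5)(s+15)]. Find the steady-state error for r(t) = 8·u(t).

G(s) has no factors of s in the denominator, so the system is type 0.
K_p = lim_{s→0} G(s) = 5·13 / (5·15) = 13/15.
e_ss = 8/(1 + K_p) = 8/(28/15) = 30/7.

30/7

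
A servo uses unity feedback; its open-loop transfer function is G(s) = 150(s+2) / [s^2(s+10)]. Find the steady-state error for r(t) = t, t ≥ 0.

0

G(s) has two factors of s in the denominator, so the system is type 2.
K_v = ∞ for a type-2 system; e_ss to a ramp is zero.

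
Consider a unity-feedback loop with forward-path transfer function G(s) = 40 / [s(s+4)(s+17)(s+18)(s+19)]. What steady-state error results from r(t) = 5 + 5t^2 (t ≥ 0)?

One free integrator in G(s): this is a type 1 system. Treating each term separately:
  • 5: tracked with zero error.
  • 5t^2: a type-1 system cannot track it, e_ss → ∞.
The unbounded component dominates.

infinity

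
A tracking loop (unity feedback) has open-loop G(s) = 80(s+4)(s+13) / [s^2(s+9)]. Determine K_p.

infinity

K_p = lim_{s→0} G(s); with 2 poles at the origin the limit diverges, so K_p = ∞.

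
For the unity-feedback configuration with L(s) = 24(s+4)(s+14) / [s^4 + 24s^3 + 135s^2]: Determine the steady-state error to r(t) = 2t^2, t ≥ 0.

45/112

The denominator has no term below 135s^2 — 2 poles at s=0, type 2.
K_a = lim_{s→0} s^2·L(s) = 24·4·14 / 135 = 448/45.
r(t) = 2t^2 gives R(s) = 4/s^3.
e_ss = 4/K_a = 4/(448/45) = 45/112.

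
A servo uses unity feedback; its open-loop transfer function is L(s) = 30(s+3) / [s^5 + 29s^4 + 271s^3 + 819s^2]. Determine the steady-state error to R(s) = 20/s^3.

Factoring s^2 from the denominator leaves a polynomial with constant term 819, so the system is type 2.
K_a = lim_{s→0} s^2·L(s) = 30·3 / 819 = 10/91.
r(t) = 10t^2 gives R(s) = 20/s^3.
e_ss = 20/K_a = 20/(10/91) = 182.

182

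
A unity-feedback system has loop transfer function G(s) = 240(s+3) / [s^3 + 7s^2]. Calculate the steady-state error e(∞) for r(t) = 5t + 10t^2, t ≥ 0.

7/36

Factoring s^2 from the denominator leaves a polynomial with constant term 7, so the system is type 2. Taking each input component in turn:
  • 5t: tracked with zero error.
  • 10t^2: e_ss = 20/K_a with K_a=720/7 → 7/36.
Total e_ss = 7/36.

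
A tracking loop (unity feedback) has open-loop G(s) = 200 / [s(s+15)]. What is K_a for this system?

The open loop has one pole at the origin → type 1 system.
K_a = lim_{s→0} s^2·G(s) = 0 (the extra factor of s kills the finite limit).

0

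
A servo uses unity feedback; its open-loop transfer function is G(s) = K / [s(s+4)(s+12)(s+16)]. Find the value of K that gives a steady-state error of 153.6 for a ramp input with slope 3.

15

G(s) has one factor of s in the denominator, so the system is type 1.
K_v = lim_{s→0} s·G(s) = K / (4·12·16) = (1/768)·K.
e_ss = 3/K_v = 153.6 ⇒ K_v = 5/256 ⇒ K = (5/256)/(1/768) = 15.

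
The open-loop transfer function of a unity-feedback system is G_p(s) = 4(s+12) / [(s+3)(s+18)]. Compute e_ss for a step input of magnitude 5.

System type = 0 (no poles at s=0).
K_p = lim_{s→0} G_p(s) = 4·12 / (3·18) = 8/9.
e_ss = 5/(1 + K_p) = 5/(17/9) = 45/17.

45/17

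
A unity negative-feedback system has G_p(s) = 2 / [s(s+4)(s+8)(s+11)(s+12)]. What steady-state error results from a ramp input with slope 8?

System type = 1 (one pole at s=0).
K_v = lim_{s→0} s·G_p(s) = 2 / (4·8·11·12) = 1/2112.
e_ss = 8/K_v = 8/(1/2112) = 16896.

16896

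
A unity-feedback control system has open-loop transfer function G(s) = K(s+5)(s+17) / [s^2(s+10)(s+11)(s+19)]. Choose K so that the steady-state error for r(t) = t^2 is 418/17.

2

Two free integrators in G(s): this is a type 2 system.
K_a = lim_{s→0} s^2·G(s) = K·5·17 / (10·11·19) = (17/418)·K.
e_ss = 2/K_a = 418/17 ⇒ K_a = 17/209 ⇒ K = (17/209)/(17/418) = 2.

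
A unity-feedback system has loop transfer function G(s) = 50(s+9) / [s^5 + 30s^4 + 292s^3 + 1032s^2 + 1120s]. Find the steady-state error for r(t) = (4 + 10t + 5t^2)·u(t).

The denominator has no term below 1120s — 1 pole at s=0, type 1. Taking each input component in turn:
  • 4: tracked with zero error.
  • 10t: e_ss = 10/K_v with K_v=45/112 → 224/9.
  • 5t^2: a type-1 system cannot track it, e_ss → ∞.
The unbounded component dominates.

infinity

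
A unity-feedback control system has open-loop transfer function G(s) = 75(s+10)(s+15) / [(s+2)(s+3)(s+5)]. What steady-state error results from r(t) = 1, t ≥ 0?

1/376

No free integrators in G(s): this is a type 0 system.
K_p = lim_{s→0} G(s) = 75·10·15 / (2·3·5) = 375.
e_ss = 1/(1 + K_p) = 1/376.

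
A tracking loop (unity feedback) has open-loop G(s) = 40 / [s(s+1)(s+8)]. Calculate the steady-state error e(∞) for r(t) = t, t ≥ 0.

The open loop has one pole at the origin → type 1 system.
K_v = lim_{s→0} s·G(s) = 40 / (1·8) = 5.
e_ss = 1/K_v = 1/5 = 0.2.

0.2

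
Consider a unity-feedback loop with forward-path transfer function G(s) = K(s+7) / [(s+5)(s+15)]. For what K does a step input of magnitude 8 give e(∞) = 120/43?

20

No free integrators in G(s): this is a type 0 system.
K_p = lim_{s→0} G(s) = K·7 / (5·15) = (7/75)·K.
e_ss = 8/(1 + K_p) = 120/43 ⇒ 1 + (7/75)·K = 43/15 ⇒ K = 20.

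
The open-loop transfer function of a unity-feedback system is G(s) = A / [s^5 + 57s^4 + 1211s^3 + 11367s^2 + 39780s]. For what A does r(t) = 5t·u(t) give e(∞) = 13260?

15

The denominator has no term below 39780s — 1 pole at s=0, type 1.
K_v = lim_{s→0} s·G(s) = A / 39780 = (1/39780)·A.
e_ss = 5/K_v = 13260 ⇒ K_v = 1/2652 ⇒ A = (1/2652)/(1/39780) = 15.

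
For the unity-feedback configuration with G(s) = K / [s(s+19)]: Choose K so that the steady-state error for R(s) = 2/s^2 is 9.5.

One free integrator in G(s): this is a type 1 system.
K_v = lim_{s→0} s·G(s) = K / (19) = (1/19)·K.
e_ss = 2/K_v = 9.5 ⇒ K_v = 4/19 ⇒ K = (4/19)/(1/19) = 4.

4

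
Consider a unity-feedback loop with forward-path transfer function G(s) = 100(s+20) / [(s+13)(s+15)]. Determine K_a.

0

G(s) has no factors of s in the denominator, so the system is type 0.
K_a = lim_{s→0} s^2·G(s) = 0 (the extra factor of s kills the finite limit).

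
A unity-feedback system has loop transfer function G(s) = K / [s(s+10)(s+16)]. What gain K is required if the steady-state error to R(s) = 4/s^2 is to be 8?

One free integrator in G(s): this is a type 1 system.
K_v = lim_{s→0} s·G(s) = K / (10·16) = (1/160)·K.
e_ss = 4/K_v = 8 ⇒ K_v = 0.5 ⇒ K = 0.5/(1/160) = 80.

80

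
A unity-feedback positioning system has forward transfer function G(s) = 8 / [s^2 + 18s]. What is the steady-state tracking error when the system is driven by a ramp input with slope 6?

13.5

Lowest-order denominator term is 18s, so the open loop has 1 pole at the origin → type 1 system.
K_v = lim_{s→0} s·G(s) = 8 / 18 = 4/9.
e_ss = 6/K_v = 6/(4/9) = 13.5.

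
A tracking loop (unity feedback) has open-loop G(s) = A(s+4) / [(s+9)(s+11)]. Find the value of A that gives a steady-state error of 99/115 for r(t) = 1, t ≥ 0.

No free integrators in G(s): this is a type 0 system.
K_p = lim_{s→0} G(s) = A·4 / (9·11) = (4/99)·A.
e_ss = 1/(1 + K_p) = 99/115 ⇒ 1 + (4/99)·A = 115/99 ⇒ A = 4.

4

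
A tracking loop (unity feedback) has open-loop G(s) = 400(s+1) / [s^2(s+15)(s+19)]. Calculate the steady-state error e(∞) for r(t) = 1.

0

G(s) has two factors of s in the denominator, so the system is type 2.
K_p = ∞ for a type-2 system; e_ss to a step is zero.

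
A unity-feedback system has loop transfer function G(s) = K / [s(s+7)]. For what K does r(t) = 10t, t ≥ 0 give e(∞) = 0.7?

100

One free integrator in G(s): this is a type 1 system.
K_v = lim_{s→0} s·G(s) = K / (7) = (1/7)·K.
e_ss = 10/K_v = 0.7 ⇒ K_v = 100/7 ⇒ K = (100/7)/(1/7) = 100.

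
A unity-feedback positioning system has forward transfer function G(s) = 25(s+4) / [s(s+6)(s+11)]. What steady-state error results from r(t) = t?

The open loop has one pole at the origin → type 1 system.
K_v = lim_{s→0} s·G(s) = 25·4 / (6·11) = 50/33.
e_ss = 1/K_v = 1/(50/33) = 0.66.

0.66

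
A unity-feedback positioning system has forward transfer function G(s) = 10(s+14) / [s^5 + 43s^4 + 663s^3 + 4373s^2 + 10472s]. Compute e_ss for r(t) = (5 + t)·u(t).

74.8

Lowest-order denominator term is 10472s, so the open loop has 1 pole at the origin → type 1 system. By superposition:
  • 5: tracked with zero error.
  • t: e_ss = 1/K_v with K_v=5/374 → 74.8.
Total e_ss = 74.8.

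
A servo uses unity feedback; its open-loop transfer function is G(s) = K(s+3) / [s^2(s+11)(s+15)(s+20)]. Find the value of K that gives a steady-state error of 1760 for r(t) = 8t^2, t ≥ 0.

10

G(s) has two factors of s in the denominator, so the system is type 2.
K_a = lim_{s→0} s^2·G(s) = K·3 / (11·15·20) = (1/1100)·K.
e_ss = 16/K_a = 1760 ⇒ K_a = 1/110 ⇒ K = (1/110)/(1/1100) = 10.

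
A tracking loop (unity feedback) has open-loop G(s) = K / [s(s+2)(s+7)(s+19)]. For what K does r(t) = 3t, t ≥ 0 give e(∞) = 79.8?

10

System type = 1 (one pole at s=0).
K_v = lim_{s→0} s·G(s) = K / (2·7·19) = (1/266)·K.
e_ss = 3/K_v = 79.8 ⇒ K_v = 5/133 ⇒ K = (5/133)/(1/266) = 10.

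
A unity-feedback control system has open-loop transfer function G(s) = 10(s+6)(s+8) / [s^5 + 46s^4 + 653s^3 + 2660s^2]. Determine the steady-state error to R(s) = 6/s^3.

33.25

The denominator has no term below 2660s^2 — 2 poles at s=0, type 2.
K_a = lim_{s→0} s^2·G(s) = 10·6·8 / 2660 = 24/133.
r(t) = 3t^2 gives R(s) = 6/s^3.
e_ss = 6/K_a = 6/(24/133) = 33.25.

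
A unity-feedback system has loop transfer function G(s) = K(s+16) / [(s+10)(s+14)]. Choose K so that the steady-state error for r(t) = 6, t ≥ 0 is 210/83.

12

No free integrators in G(s): this is a type 0 system.
K_p = lim_{s→0} G(s) = K·16 / (10·14) = (4/35)·K.
e_ss = 6/(1 + K_p) = 210/83 ⇒ 1 + (4/35)·K = 83/35 ⇒ K = 12.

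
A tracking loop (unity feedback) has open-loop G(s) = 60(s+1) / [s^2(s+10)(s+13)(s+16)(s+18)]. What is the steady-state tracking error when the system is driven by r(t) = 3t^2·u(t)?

3744

G(s) has two factors of s in the denominator, so the system is type 2.
K_a = lim_{s→0} s^2·G(s) = 60·1 / (10·13·16·18) = 1/624.
r(t) = 3t^2 gives R(s) = 6/s^3.
e_ss = 6/K_a = 6/(1/624) = 3744.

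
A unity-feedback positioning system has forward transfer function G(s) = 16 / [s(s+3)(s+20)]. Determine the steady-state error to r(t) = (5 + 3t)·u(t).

One free integrator in G(s): this is a type 1 system. By superposition:
  • 5: tracked with zero error.
  • 3t: e_ss = 3/K_v with K_v=4/15 → 11.25.
Total e_ss = 11.25.

11.25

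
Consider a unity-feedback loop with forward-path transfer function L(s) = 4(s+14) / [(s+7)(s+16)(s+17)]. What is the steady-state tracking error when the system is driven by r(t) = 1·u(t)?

34/35

No free integrators in L(s): this is a type 0 system.
K_p = lim_{s→0} L(s) = 4·14 / (7·16·17) = 1/34.
e_ss = 1/(1 + K_p) = 1/(35/34) = 34/35.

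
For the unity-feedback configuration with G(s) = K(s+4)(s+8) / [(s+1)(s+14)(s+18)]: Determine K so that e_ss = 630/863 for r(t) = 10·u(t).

100

The open loop has no poles at the origin → type 0 system.
K_p = lim_{s→0} G(s) = K·4·8 / (1·14·18) = (8/63)·K.
e_ss = 10/(1 + K_p) = 630/863 ⇒ 1 + (8/63)·K = 863/63 ⇒ K = 100.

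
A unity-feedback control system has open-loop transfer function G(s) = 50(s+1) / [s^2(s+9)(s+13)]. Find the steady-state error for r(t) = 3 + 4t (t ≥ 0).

System type = 2 (two poles at s=0). Taking each input component in turn:
  • 3: tracked with zero error.
  • 4t: tracked with zero error.
Total e_ss = 0.

0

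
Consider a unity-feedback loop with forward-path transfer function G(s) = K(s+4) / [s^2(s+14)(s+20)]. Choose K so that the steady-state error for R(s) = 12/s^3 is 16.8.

System type = 2 (two poles at s=0).
K_a = lim_{s→0} s^2·G(s) = K·4 / (14·20) = (1/70)·K.
e_ss = 12/K_a = 16.8 ⇒ K_a = 5/7 ⇒ K = (5/7)/(1/70) = 50.

50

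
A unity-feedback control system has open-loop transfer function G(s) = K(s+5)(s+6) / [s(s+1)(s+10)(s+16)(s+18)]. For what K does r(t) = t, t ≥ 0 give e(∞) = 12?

System type = 1 (one pole at s=0).
K_v = lim_{s→0} s·G(s) = K·5·6 / (1·10·16·18) = (1/96)·K.
e_ss = 1/K_v = 12 ⇒ K_v = 1/12 ⇒ K = (1/12)/(1/96) = 8.

8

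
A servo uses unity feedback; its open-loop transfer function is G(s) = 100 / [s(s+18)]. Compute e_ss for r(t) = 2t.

0.36

One free integrator in G(s): this is a type 1 system.
K_v = lim_{s→0} s·G(s) = 100 / (18) = 50/9.
e_ss = 2/K_v = 2/(50/9) = 0.36.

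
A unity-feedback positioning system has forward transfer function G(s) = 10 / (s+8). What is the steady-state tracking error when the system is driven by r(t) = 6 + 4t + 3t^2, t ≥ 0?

infinity

The open loop has no poles at the origin → type 0 system. Taking each input component in turn:
  • 6: e_ss = 6/(1+K_p) with K_p=1.25 → 8/3.
  • 4t: a type-0 system cannot track it, e_ss → ∞.
  • 3t^2: a type-0 system cannot track it, e_ss → ∞.
The unbounded component dominates.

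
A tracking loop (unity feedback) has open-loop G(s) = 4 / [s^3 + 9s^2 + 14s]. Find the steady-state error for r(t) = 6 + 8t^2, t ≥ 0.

infinity

The denominator has no term below 14s — 1 pole at s=0, type 1. By superposition:
  • 6: tracked with zero error.
  • 8t^2: a type-1 system cannot track it, e_ss → ∞.
The unbounded component dominates.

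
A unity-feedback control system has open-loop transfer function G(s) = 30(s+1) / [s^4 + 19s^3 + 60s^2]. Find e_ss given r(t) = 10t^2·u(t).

Lowest-order denominator term is 60s^2, so the open loop has 2 poles at the origin → type 2 system.
K_a = lim_{s→0} s^2·G(s) = 30·1 / 60 = 0.5.
r(t) = 10t^2 gives R(s) = 20/s^3.
e_ss = 20/K_a = 20/0.5 = 40.

40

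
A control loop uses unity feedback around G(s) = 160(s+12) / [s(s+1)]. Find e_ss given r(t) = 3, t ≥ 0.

0

G(s) has one factor of s in the denominator, so the system is type 1.
K_p = ∞ for a type-1 system; e_ss to a step is zero.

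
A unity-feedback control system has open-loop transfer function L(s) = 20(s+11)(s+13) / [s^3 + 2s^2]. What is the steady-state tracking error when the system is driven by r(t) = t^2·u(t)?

Factoring s^2 from the denominator leaves a polynomial with constant term 2, so the system is type 2.
K_a = lim_{s→0} s^2·L(s) = 20·11·13 / 2 = 1430.
r(t) = t^2 gives R(s) = 2/s^3.
e_ss = 2/K_a = 2/1430 = 1/715.

1/715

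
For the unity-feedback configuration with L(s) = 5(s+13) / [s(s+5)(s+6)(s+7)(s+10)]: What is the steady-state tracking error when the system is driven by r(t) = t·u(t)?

L(s) has one factor of s in the denominator, so the system is type 1.
K_v = lim_{s→0} s·L(s) = 5·13 / (5·6·7·10) = 13/420.
e_ss = 1/K_v = 1/(13/420) = 420/13.

420/13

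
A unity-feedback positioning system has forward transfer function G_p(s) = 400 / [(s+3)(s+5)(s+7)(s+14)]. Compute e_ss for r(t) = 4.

G_p(s) has no factors of s in the denominator, so the system is type 0.
K_p = lim_{s→0} G_p(s) = 400 / (3·5·7·14) = 40/147.
e_ss = 4/(1 + K_p) = 4/(187/147) = 588/187.

588/187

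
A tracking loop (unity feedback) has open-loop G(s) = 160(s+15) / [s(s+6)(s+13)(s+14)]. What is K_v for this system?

200/91

G(s) has one factor of s in the denominator, so the system is type 1.
K_v = lim_{s→0} s·G(s) = 160·15 / (6·13·14) = 200/91.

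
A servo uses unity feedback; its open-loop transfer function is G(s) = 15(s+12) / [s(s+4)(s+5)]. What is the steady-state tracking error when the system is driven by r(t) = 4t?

One free integrator in G(s): this is a type 1 system.
K_v = lim_{s→0} s·G(s) = 15·12 / (4·5) = 9.
e_ss = 4/K_v = 4/9.

4/9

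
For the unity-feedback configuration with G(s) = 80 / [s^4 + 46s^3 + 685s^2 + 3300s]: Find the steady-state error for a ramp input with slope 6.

247.5

Factoring s from the denominator leaves a polynomial with constant term 3300, so the system is type 1.
K_v = lim_{s→0} s·G(s) = 80 / 3300 = 4/165.
e_ss = 6/K_v = 6/(4/165) = 247.5.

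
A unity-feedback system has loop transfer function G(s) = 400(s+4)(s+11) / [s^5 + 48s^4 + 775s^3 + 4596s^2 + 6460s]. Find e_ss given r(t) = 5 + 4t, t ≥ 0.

323/220

The denominator has no term below 6460s — 1 pole at s=0, type 1. By superposition:
  • 5: tracked with zero error.
  • 4t: e_ss = 4/K_v with K_v=880/323 → 323/220.
Total e_ss = 323/220.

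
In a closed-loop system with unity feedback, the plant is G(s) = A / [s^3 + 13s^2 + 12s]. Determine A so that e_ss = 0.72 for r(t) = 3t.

The denominator has no term below 12s — 1 pole at s=0, type 1.
K_v = lim_{s→0} s·G(s) = A / 12 = (1/12)·A.
e_ss = 3/K_v = 0.72 ⇒ K_v = 25/6 ⇒ A = (25/6)/(1/12) = 50.

50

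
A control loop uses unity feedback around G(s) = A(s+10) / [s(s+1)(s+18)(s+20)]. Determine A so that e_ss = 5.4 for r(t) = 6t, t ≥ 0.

40

One free integrator in G(s): this is a type 1 system.
K_v = lim_{s→0} s·G(s) = A·10 / (1·18·20) = (1/36)·A.
e_ss = 6/K_v = 5.4 ⇒ K_v = 10/9 ⇒ A = (10/9)/(1/36) = 40.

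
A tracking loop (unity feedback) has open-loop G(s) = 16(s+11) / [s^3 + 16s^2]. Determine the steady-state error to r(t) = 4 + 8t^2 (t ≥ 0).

16/11

Factoring s^2 from the denominator leaves a polynomial with constant term 16, so the system is type 2. Taking each input component in turn:
  • 4: tracked with zero error.
  • 8t^2: e_ss = 16/K_a with K_a=11 → 16/11.
Total e_ss = 16/11.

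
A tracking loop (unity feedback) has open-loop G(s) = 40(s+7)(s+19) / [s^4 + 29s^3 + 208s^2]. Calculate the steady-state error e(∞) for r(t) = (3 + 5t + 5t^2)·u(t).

52/133

The denominator has no term below 208s^2 — 2 poles at s=0, type 2. Taking each input component in turn:
  • 3: tracked with zero error.
  • 5t: tracked with zero error.
  • 5t^2: e_ss = 10/K_a with K_a=665/26 → 52/133.
Total e_ss = 52/133.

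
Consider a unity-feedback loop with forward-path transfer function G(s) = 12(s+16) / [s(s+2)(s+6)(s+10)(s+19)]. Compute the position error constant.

K_p = lim_{s→0} G(s); with 1 pole at the origin the limit diverges, so K_p = ∞.

infinity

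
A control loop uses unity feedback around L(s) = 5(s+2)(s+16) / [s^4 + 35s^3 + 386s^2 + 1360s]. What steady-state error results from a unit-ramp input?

Factoring s from the denominator leaves a polynomial with constant term 1360, so the system is type 1.
K_v = lim_{s→0} s·L(s) = 5·2·16 / 1360 = 2/17.
e_ss = 1/K_v = 1/(2/17) = 8.5.

8.5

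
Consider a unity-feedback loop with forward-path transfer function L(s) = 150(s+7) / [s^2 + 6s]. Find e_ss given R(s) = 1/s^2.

Lowest-order denominator term is 6s, so the open loop has 1 pole at the origin → type 1 system.
K_v = lim_{s→0} s·L(s) = 150·7 / 6 = 175.
e_ss = 1/K_v = 1/175.

1/175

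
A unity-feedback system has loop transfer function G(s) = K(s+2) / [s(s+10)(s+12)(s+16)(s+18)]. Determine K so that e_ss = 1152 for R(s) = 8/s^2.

System type = 1 (one pole at s=0).
K_v = lim_{s→0} s·G(s) = K·2 / (10·12·16·18) = (1/17280)·K.
e_ss = 8/K_v = 1152 ⇒ K_v = 1/144 ⇒ K = (1/144)/(1/17280) = 120.

120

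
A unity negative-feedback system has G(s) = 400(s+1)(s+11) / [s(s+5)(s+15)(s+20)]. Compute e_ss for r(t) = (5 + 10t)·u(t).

75/22

The open loop has one pole at the origin → type 1 system. Taking each input component in turn:
  • 5: tracked with zero error.
  • 10t: e_ss = 10/K_v with K_v=44/15 → 75/22.
Total e_ss = 75/22.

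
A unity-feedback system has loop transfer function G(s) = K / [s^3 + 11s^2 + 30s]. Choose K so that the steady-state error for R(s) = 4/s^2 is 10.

12

Lowest-order denominator term is 30s, so the open loop has 1 pole at the origin → type 1 system.
K_v = lim_{s→0} s·G(s) = K / 30 = (1/30)·K.
e_ss = 4/K_v = 10 ⇒ K_v = 0.4 ⇒ K = 0.4/(1/30) = 12.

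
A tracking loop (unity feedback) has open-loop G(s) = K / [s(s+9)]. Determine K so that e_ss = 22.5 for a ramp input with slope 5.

2

G(s) has one factor of s in the denominator, so the system is type 1.
K_v = lim_{s→0} s·G(s) = K / (9) = (1/9)·K.
e_ss = 5/K_v = 22.5 ⇒ K_v = 2/9 ⇒ K = (2/9)/(1/9) = 2.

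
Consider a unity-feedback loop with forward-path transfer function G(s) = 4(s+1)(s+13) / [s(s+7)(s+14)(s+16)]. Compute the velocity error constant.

System type = 1 (one pole at s=0).
K_v = lim_{s→0} s·G(s) = 4·1·13 / (7·14·16) = 13/392.

13/392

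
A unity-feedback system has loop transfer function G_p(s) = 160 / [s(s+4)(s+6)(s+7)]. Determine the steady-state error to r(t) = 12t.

12.6

System type = 1 (one pole at s=0).
K_v = lim_{s→0} s·G_p(s) = 160 / (4·6·7) = 20/21.
e_ss = 12/K_v = 12/(20/21) = 12.6.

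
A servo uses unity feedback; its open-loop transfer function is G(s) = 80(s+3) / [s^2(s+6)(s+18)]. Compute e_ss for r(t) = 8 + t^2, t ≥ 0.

The open loop has two poles at the origin → type 2 system. Taking each input component in turn:
  • 8: tracked with zero error.
  • t^2: e_ss = 2/K_a with K_a=20/9 → 0.9.
Total e_ss = 0.9.

0.9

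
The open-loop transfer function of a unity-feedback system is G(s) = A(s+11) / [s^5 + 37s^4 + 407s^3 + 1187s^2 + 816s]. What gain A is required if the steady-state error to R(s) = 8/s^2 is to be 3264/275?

Factoring s from the denominator leaves a polynomial with constant term 816, so the system is type 1.
K_v = lim_{s→0} s·G(s) = A·11 / 816 = (11/816)·A.
e_ss = 8/K_v = 3264/275 ⇒ K_v = 275/408 ⇒ A = (275/408)/(11/816) = 50.

50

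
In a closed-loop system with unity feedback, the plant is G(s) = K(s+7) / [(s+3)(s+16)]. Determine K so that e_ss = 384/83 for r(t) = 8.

G(s) has no factors of s in the denominator, so the system is type 0.
K_p = lim_{s→0} G(s) = K·7 / (3·16) = (7/48)·K.
e_ss = 8/(1 + K_p) = 384/83 ⇒ 1 + (7/48)·K = 83/48 ⇒ K = 5.

5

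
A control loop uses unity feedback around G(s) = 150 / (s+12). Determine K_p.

12.5

No free integrators in G(s): this is a type 0 system.
K_p = lim_{s→0} G(s) = 150 / (12) = 12.5.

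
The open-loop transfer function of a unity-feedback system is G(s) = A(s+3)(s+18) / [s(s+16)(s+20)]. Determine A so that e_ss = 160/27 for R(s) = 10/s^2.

10

G(s) has one factor of s in the denominator, so the system is type 1.
K_v = lim_{s→0} s·G(s) = A·3·18 / (16·20) = (27/160)·A.
e_ss = 10/K_v = 160/27 ⇒ K_v = 1.6875 ⇒ A = 1.6875/(27/160) = 10.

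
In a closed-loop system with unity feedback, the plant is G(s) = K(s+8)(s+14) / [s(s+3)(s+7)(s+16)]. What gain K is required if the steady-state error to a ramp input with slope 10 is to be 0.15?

System type = 1 (one pole at s=0).
K_v = lim_{s→0} s·G(s) = K·8·14 / (3·7·16) = (1/3)·K.
e_ss = 10/K_v = 0.15 ⇒ K_v = 200/3 ⇒ K = (200/3)/(1/3) = 200.

200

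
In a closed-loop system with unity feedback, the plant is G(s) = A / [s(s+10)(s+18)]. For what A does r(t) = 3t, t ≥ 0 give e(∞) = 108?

G(s) has one factor of s in the denominator, so the system is type 1.
K_v = lim_{s→0} s·G(s) = A / (10·18) = (1/180)·A.
e_ss = 3/K_v = 108 ⇒ K_v = 1/36 ⇒ A = (1/36)/(1/180) = 5.

5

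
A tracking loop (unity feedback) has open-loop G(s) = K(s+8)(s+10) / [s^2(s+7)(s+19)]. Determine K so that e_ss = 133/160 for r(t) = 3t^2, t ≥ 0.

G(s) has two factors of s in the denominator, so the system is type 2.
K_a = lim_{s→0} s^2·G(s) = K·8·10 / (7·19) = (80/133)·K.
e_ss = 6/K_a = 133/160 ⇒ K_a = 960/133 ⇒ K = (960/133)/(80/133) = 12.

12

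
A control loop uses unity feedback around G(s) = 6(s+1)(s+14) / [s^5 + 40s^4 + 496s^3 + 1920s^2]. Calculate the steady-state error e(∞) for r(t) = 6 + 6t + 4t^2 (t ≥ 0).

1280/7

Factoring s^2 from the denominator leaves a polynomial with constant term 1920, so the system is type 2. By superposition:
  • 6: tracked with zero error.
  • 6t: tracked with zero error.
  • 4t^2: e_ss = 8/K_a with K_a=7/160 → 1280/7.
Total e_ss = 1280/7.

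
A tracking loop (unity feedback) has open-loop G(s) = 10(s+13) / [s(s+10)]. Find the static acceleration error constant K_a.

0

G(s) has one factor of s in the denominator, so the system is type 1.
K_a = lim_{s→0} s^2·G(s) = 0 (the extra factor of s kills the finite limit).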